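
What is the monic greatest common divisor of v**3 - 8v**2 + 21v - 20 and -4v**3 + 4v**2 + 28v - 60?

v**2 - 4v + 5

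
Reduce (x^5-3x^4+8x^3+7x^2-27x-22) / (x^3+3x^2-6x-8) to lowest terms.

Apply the Euclidean algorithm:
  x^5-3x^4+8x^3+7x^2-27x-22 = (x^2-6x+32)(x^3+3x^2-6x-8) + (-117x^2+117x+234)
  x^3+3x^2-6x-8 = (-(1/117)x-4/117)(-117x^2+117x+234) + (0)
Last nonzero remainder: -117x^2+117x+234. Dividing through by -117 gives the monic gcd x^2-x-2.
Cancel x^2-x-2 from numerator and denominator to get the reduced form.

(x^3-2x^2+8x+11)/(x+4)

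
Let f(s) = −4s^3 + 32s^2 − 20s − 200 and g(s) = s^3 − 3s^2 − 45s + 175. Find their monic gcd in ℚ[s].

Repeated division with remainder:
  −4s^3 + 32s^2 − 20s − 200 = (−4)(s^3 − 3s^2 − 45s + 175) + (20s^2 − 200s + 500)
  s^3 − 3s^2 − 45s + 175 = ((1/20)s + 7/20)(20s^2 − 200s + 500) + (0)
Last nonzero remainder: 20s^2 − 200s + 500. Dividing through by 20 gives the monic gcd s^2 − 10s + 25.

s^2 − 10s + 25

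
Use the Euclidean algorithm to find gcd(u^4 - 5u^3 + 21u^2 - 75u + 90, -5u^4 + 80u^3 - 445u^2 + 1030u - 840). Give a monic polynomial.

By polynomial division,
  u^4 - 5u^3 + 21u^2 - 75u + 90 = (-1/5)(-5u^4 + 80u^3 - 445u^2 + 1030u - 840) + (11u^3 - 68u^2 + 131u - 78)
  -5u^4 + 80u^3 - 445u^2 + 1030u - 840 = (-(5/11)u + 540/121)(11u^3 - 68u^2 + 131u - 78) + (-(9920/121)u^2 + (49600/121)u - 59520/121)
  11u^3 - 68u^2 + 131u - 78 = (-(1331/9920)u + 1573/9920)(-(9920/121)u^2 + (49600/121)u - 59520/121) + (0)
Last nonzero remainder: -(9920/121)u^2 + (49600/121)u - 59520/121. Dividing through by -9920/121 gives the monic gcd u^2 - 5u + 6.

u^2 - 5u + 6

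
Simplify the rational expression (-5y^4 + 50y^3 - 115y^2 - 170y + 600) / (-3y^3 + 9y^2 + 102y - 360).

(5y^2 - 5y - 30)/(3y + 18)

Apply the Euclidean algorithm:
  -5y^4 + 50y^3 - 115y^2 - 170y + 600 = ((5/3)y - 35/3)(-3y^3 + 9y^2 + 102y - 360) + (-180y^2 + 1620y - 3600)
  -3y^3 + 9y^2 + 102y - 360 = ((1/60)y + 1/10)(-180y^2 + 1620y - 3600) + (0)
Last nonzero remainder: -180y^2 + 1620y - 3600. Dividing through by -180 gives the monic gcd y^2 - 9y + 20.
Cancel y^2 - 9y + 20 from numerator and denominator to get the reduced form.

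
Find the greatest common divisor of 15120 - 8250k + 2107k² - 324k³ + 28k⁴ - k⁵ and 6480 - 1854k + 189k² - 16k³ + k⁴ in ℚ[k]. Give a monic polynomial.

Euclidean algorithm in ℚ[k]:
  -k⁵ + 28k⁴ - 324k³ + 2107k² - 8250k + 15120 = (-k + 12)(k⁴ - 16k³ + 189k² - 1854k + 6480) + (57k³ - 2015k² + 20478k - 62640)
  k⁴ - 16k³ + 189k² - 1854k + 6480 = ((1/57)k + 1103/3249)(57k³ - 2015k² + 20478k - 62640) + ((1669360/3249)k² - (8346800/1083)k + 10016160/361)
  57k³ - 2015k² + 20478k - 62640 = ((185193/1669360)k - 94221/41734)((1669360/3249)k² - (8346800/1083)k + 10016160/361) + (0)
Last nonzero remainder: (1669360/3249)k² - (8346800/1083)k + 10016160/361. Dividing through by 1669360/3249 gives the monic gcd k² - 15k + 54.

54 - 15k + k²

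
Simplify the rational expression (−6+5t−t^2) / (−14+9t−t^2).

Repeated division with remainder:
  −t^2+5t−6 = (−t^2+9t−14) + (−4t+8)
  −t^2+9t−14 = ((1/4)t−7/4)(−4t+8) + (0)
Last nonzero remainder: −4t+8. Dividing through by −4 gives the monic gcd t−2.
Cancel t−2 from numerator and denominator to get the reduced form.

(−3+t)/(−7+t)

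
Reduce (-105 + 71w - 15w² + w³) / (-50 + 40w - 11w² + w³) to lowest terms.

Apply the Euclidean algorithm:
  w³ - 15w² + 71w - 105 = (w³ - 11w² + 40w - 50) + (-4w² + 31w - 55)
  w³ - 11w² + 40w - 50 = (-(1/4)w + 13/16)(-4w² + 31w - 55) + ((17/16)w - 85/16)
  -4w² + 31w - 55 = (-(64/17)w + 176/17)((17/16)w - 85/16) + (0)
Last nonzero remainder: (17/16)w - 85/16. Dividing through by 17/16 gives the monic gcd w - 5.
Cancel w - 5 from numerator and denominator to get the reduced form.

(21 - 10w + w²)/(10 - 6w + w²)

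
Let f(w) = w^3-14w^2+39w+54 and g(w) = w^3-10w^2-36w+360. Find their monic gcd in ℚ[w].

Euclidean algorithm in ℚ[w]:
  w^3-14w^2+39w+54 = (w^3-10w^2-36w+360) + (-4w^2+75w-306)
  w^3-10w^2-36w+360 = (-(1/4)w-35/16)(-4w^2+75w-306) + ((825/16)w-2475/8)
  -4w^2+75w-306 = (-(64/825)w+272/275)((825/16)w-2475/8) + (0)
Last nonzero remainder: (825/16)w-2475/8. Dividing through by 825/16 gives the monic gcd w-6.

w-6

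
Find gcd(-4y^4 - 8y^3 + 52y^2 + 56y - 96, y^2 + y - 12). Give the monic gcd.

y^2 + y - 12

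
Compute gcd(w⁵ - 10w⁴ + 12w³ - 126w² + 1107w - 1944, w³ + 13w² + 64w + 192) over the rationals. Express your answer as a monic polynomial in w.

Repeated division with remainder:
  w⁵ - 10w⁴ + 12w³ - 126w² + 1107w - 1944 = (w² - 23w + 247)(w³ + 13w² + 64w + 192) + (-2057w² - 10285w - 49368)
  w³ + 13w² + 64w + 192 = (-(1/2057)w - 8/2057)(-2057w² - 10285w - 49368) + (0)
Last nonzero remainder: -2057w² - 10285w - 49368. Dividing through by -2057 gives the monic gcd w² + 5w + 24.

w² + 5w + 24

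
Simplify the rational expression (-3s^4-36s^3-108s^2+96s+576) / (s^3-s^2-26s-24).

(-3s^3-24s^2-12s+144)/(s^2-5s-6)

Apply the Euclidean algorithm:
  -3s^4-36s^3-108s^2+96s+576 = (-3s-39)(s^3-s^2-26s-24) + (-225s^2-990s-360)
  s^3-s^2-26s-24 = (-(1/225)s+3/125)(-225s^2-990s-360) + (-(96/25)s-384/25)
  -225s^2-990s-360 = ((1875/32)s+375/16)(-(96/25)s-384/25) + (0)
Last nonzero remainder: -(96/25)s-384/25. Dividing through by -96/25 gives the monic gcd s+4.
Cancel s+4 from numerator and denominator to get the reduced form.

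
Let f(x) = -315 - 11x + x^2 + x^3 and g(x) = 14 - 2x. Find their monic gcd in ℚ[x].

-7 + x

Euclidean algorithm in ℚ[x]:
  x^3 + x^2 - 11x - 315 = (-(1/2)x^2 - 4x - 45/2)(-2x + 14) + (0)
Last nonzero remainder: -2x + 14. Dividing through by -2 gives the monic gcd x - 7.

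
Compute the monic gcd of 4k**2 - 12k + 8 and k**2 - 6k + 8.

By polynomial division,
  4k**2 - 12k + 8 = (4)(k**2 - 6k + 8) + (12k - 24)
  k**2 - 6k + 8 = ((1/12)k - 1/3)(12k - 24) + (0)
Last nonzero remainder: 12k - 24. Dividing through by 12 gives the monic gcd k - 2.

k - 2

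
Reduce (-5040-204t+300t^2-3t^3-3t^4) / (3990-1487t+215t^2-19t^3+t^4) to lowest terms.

(-120-42t-3t^2)/(95-6t+t^2)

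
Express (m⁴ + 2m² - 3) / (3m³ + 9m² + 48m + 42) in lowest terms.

Euclidean algorithm in ℚ[m]:
  m⁴ + 2m² - 3 = ((1/3)m - 1)(3m³ + 9m² + 48m + 42) + (-5m² + 34m + 39)
  3m³ + 9m² + 48m + 42 = (-(3/5)m - 147/25)(-5m² + 34m + 39) + ((6783/25)m + 6783/25)
  -5m² + 34m + 39 = (-(125/6783)m + 325/2261)((6783/25)m + 6783/25) + (0)
Last nonzero remainder: (6783/25)m + 6783/25. Dividing through by 6783/25 gives the monic gcd m + 1.
Cancel m + 1 from numerator and denominator to get the reduced form.

(m³ - m² + 3m - 3)/(3m² + 6m + 42)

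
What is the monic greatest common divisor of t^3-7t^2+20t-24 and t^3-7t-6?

Euclidean algorithm in ℚ[t]:
  t^3-7t^2+20t-24 = (t^3-7t-6) + (-7t^2+27t-18)
  t^3-7t-6 = (-(1/7)t-27/49)(-7t^2+27t-18) + ((260/49)t-780/49)
  -7t^2+27t-18 = (-(343/260)t+147/130)((260/49)t-780/49) + (0)
Last nonzero remainder: (260/49)t-780/49. Dividing through by 260/49 gives the monic gcd t-3.

t-3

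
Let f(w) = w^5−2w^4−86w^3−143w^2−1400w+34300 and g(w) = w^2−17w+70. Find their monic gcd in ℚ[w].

By polynomial division,
  w^5−2w^4−86w^3−143w^2−1400w+34300 = (w^3+15w^2+99w+490)(w^2−17w+70) + (0)
The last nonzero remainder w^2−17w+70 is already monic.

w^2−17w+70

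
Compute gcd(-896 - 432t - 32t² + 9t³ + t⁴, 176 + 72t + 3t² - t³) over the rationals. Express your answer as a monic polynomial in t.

16 + 8t + t²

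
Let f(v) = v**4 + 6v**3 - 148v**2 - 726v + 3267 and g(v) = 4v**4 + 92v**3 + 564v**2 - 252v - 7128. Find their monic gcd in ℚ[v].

Apply the Euclidean algorithm:
  v**4 + 6v**3 - 148v**2 - 726v + 3267 = (1/4)(4v**4 + 92v**3 + 564v**2 - 252v - 7128) + (-17v**3 - 289v**2 - 663v + 5049)
  4v**4 + 92v**3 + 564v**2 - 252v - 7128 = (-(4/17)v - 24/17)(-17v**3 - 289v**2 - 663v + 5049) + (0)
Last nonzero remainder: -17v**3 - 289v**2 - 663v + 5049. Dividing through by -17 gives the monic gcd v**3 + 17v**2 + 39v - 297.

v**3 + 17v**2 + 39v - 297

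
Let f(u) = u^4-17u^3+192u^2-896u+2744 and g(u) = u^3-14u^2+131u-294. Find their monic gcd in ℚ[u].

u^2-11u+98

Apply the Euclidean algorithm:
  u^4-17u^3+192u^2-896u+2744 = (u-3)(u^3-14u^2+131u-294) + (19u^2-209u+1862)
  u^3-14u^2+131u-294 = ((1/19)u-3/19)(19u^2-209u+1862) + (0)
Last nonzero remainder: 19u^2-209u+1862. Dividing through by 19 gives the monic gcd u^2-11u+98.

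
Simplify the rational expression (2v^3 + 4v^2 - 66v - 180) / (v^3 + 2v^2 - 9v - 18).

(2v^2 - 2v - 60)/(v^2 - v - 6)

Euclidean algorithm in ℚ[v]:
  2v^3 + 4v^2 - 66v - 180 = (2)(v^3 + 2v^2 - 9v - 18) + (-48v - 144)
  v^3 + 2v^2 - 9v - 18 = (-(1/48)v^2 + (1/48)v + 1/8)(-48v - 144) + (0)
Last nonzero remainder: -48v - 144. Dividing through by -48 gives the monic gcd v + 3.
Cancel v + 3 from numerator and denominator to get the reduced form.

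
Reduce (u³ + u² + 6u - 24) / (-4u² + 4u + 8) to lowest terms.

Repeated division with remainder:
  u³ + u² + 6u - 24 = (-(1/4)u - 1/2)(-4u² + 4u + 8) + (10u - 20)
  -4u² + 4u + 8 = (-(2/5)u - 2/5)(10u - 20) + (0)
Last nonzero remainder: 10u - 20. Dividing through by 10 gives the monic gcd u - 2.
Cancel u - 2 from numerator and denominator to get the reduced form.

(-u² - 3u - 12)/(4u + 4)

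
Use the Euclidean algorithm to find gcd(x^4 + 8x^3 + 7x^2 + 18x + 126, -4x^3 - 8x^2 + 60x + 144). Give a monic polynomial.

By polynomial division,
  x^4 + 8x^3 + 7x^2 + 18x + 126 = (-(1/4)x - 3/2)(-4x^3 - 8x^2 + 60x + 144) + (10x^2 + 144x + 342)
  -4x^3 - 8x^2 + 60x + 144 = (-(2/5)x + 124/25)(10x^2 + 144x + 342) + (-(12936/25)x - 38808/25)
  10x^2 + 144x + 342 = (-(125/6468)x - 475/2156)(-(12936/25)x - 38808/25) + (0)
Last nonzero remainder: -(12936/25)x - 38808/25. Dividing through by -12936/25 gives the monic gcd x + 3.

x + 3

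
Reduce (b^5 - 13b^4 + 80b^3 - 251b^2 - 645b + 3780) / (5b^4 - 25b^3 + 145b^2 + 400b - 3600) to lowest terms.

Repeated division with remainder:
  b^5 - 13b^4 + 80b^3 - 251b^2 - 645b + 3780 = ((1/5)b - 8/5)(5b^4 - 25b^3 + 145b^2 + 400b - 3600) + (11b^3 - 99b^2 + 715b - 1980)
  5b^4 - 25b^3 + 145b^2 + 400b - 3600 = ((5/11)b + 20/11)(11b^3 - 99b^2 + 715b - 1980) + (0)
Last nonzero remainder: 11b^3 - 99b^2 + 715b - 1980. Dividing through by 11 gives the monic gcd b^3 - 9b^2 + 65b - 180.
Cancel b^3 - 9b^2 + 65b - 180 from numerator and denominator to get the reduced form.

(b^2 - 4b - 21)/(5b + 20)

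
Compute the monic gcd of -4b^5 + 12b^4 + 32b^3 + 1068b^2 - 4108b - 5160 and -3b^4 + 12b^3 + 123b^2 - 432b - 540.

b^3 - 10b^2 + 19b + 30

Repeated division with remainder:
  -4b^5 + 12b^4 + 32b^3 + 1068b^2 - 4108b - 5160 = ((4/3)b + 4/3)(-3b^4 + 12b^3 + 123b^2 - 432b - 540) + (-148b^3 + 1480b^2 - 2812b - 4440)
  -3b^4 + 12b^3 + 123b^2 - 432b - 540 = ((3/148)b + 9/74)(-148b^3 + 1480b^2 - 2812b - 4440) + (0)
Last nonzero remainder: -148b^3 + 1480b^2 - 2812b - 4440. Dividing through by -148 gives the monic gcd b^3 - 10b^2 + 19b + 30.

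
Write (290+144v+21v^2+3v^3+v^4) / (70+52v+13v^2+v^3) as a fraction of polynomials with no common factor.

Repeated division with remainder:
  v^4+3v^3+21v^2+144v+290 = (v-10)(v^3+13v^2+52v+70) + (99v^2+594v+990)
  v^3+13v^2+52v+70 = ((1/99)v+7/99)(99v^2+594v+990) + (0)
Last nonzero remainder: 99v^2+594v+990. Dividing through by 99 gives the monic gcd v^2+6v+10.
Cancel v^2+6v+10 from numerator and denominator to get the reduced form.

(29-3v+v^2)/(7+v)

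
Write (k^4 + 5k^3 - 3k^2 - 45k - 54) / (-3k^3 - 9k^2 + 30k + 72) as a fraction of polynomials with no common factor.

(-k^2 - 6k - 9)/(3k + 12)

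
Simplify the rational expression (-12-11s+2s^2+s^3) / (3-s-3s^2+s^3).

By polynomial division,
  s^3+2s^2-11s-12 = (s^3-3s^2-s+3) + (5s^2-10s-15)
  s^3-3s^2-s+3 = ((1/5)s-1/5)(5s^2-10s-15) + (0)
Last nonzero remainder: 5s^2-10s-15. Dividing through by 5 gives the monic gcd s^2-2s-3.
Cancel s^2-2s-3 from numerator and denominator to get the reduced form.

(4+s)/(-1+s)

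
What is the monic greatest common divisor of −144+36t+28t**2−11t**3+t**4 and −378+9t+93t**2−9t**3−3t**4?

−6−t+t**2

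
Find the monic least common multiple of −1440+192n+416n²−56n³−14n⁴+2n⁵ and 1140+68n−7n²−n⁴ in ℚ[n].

−27360+2928n+7280n²−760n³−86n⁴+3n⁵−6n⁶+n⁷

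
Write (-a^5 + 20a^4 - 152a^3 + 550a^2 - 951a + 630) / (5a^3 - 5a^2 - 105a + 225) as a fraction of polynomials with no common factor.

(-a^3 + 14a^2 - 59a + 70)/(5a + 25)

Apply the Euclidean algorithm:
  -a^5 + 20a^4 - 152a^3 + 550a^2 - 951a + 630 = (-(1/5)a^2 + (19/5)a - 154/5)(5a^3 - 5a^2 - 105a + 225) + (840a^2 - 5040a + 7560)
  5a^3 - 5a^2 - 105a + 225 = ((1/168)a + 5/168)(840a^2 - 5040a + 7560) + (0)
Last nonzero remainder: 840a^2 - 5040a + 7560. Dividing through by 840 gives the monic gcd a^2 - 6a + 9.
Cancel a^2 - 6a + 9 from numerator and denominator to get the reduced form.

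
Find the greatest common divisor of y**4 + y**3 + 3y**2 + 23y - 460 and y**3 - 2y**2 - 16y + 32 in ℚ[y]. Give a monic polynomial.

Euclidean algorithm in ℚ[y]:
  y**4 + y**3 + 3y**2 + 23y - 460 = (y + 3)(y**3 - 2y**2 - 16y + 32) + (25y**2 + 39y - 556)
  y**3 - 2y**2 - 16y + 32 = ((1/25)y - 89/625)(25y**2 + 39y - 556) + ((7371/625)y - 29484/625)
  25y**2 + 39y - 556 = ((15625/7371)y + 86875/7371)((7371/625)y - 29484/625) + (0)
Last nonzero remainder: (7371/625)y - 29484/625. Dividing through by 7371/625 gives the monic gcd y - 4.

y - 4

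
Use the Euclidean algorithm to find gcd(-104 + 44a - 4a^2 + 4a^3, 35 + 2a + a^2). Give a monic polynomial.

1

By polynomial division,
  4a^3 - 4a^2 + 44a - 104 = (4a - 12)(a^2 + 2a + 35) + (-72a + 316)
  a^2 + 2a + 35 = (-(1/72)a - 115/1296)(-72a + 316) + (20425/324)
  -72a + 316 = (-(23328/20425)a + 102384/20425)(20425/324) + (0)
The last nonzero remainder is the constant 20425/324, so the polynomials are coprime and gcd = 1.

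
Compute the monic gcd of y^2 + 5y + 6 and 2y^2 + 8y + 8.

y + 2

Euclidean algorithm in ℚ[y]:
  y^2 + 5y + 6 = (1/2)(2y^2 + 8y + 8) + (y + 2)
  2y^2 + 8y + 8 = (2y + 4)(y + 2) + (0)
The last nonzero remainder y + 2 is already monic.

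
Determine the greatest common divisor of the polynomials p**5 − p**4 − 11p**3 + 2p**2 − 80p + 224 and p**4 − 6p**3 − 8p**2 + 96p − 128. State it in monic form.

By polynomial division,
  p**5 − p**4 − 11p**3 + 2p**2 − 80p + 224 = (p + 5)(p**4 − 6p**3 − 8p**2 + 96p − 128) + (27p**3 − 54p**2 − 432p + 864)
  p**4 − 6p**3 − 8p**2 + 96p − 128 = ((1/27)p − 4/27)(27p**3 − 54p**2 − 432p + 864) + (0)
Last nonzero remainder: 27p**3 − 54p**2 − 432p + 864. Dividing through by 27 gives the monic gcd p**3 − 2p**2 − 16p + 32.

p**3 − 2p**2 − 16p + 32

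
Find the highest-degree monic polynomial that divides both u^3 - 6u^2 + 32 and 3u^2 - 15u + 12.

u - 4

Apply the Euclidean algorithm:
  u^3 - 6u^2 + 32 = ((1/3)u - 1/3)(3u^2 - 15u + 12) + (-9u + 36)
  3u^2 - 15u + 12 = (-(1/3)u + 1/3)(-9u + 36) + (0)
Last nonzero remainder: -9u + 36. Dividing through by -9 gives the monic gcd u - 4.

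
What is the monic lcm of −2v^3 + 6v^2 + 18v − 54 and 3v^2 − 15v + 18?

v^4 − 5v^3 − 3v^2 + 45v − 54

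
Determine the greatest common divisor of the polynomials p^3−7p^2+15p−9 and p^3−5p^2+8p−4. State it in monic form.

p−1

Apply the Euclidean algorithm:
  p^3−7p^2+15p−9 = (p^3−5p^2+8p−4) + (−2p^2+7p−5)
  p^3−5p^2+8p−4 = (−(1/2)p+3/4)(−2p^2+7p−5) + ((1/4)p−1/4)
  −2p^2+7p−5 = (−8p+20)((1/4)p−1/4) + (0)
Last nonzero remainder: (1/4)p−1/4. Dividing through by 1/4 gives the monic gcd p−1.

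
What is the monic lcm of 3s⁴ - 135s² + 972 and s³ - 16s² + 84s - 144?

Repeated division with remainder:
  3s⁴ - 135s² + 972 = (3s + 48)(s³ - 16s² + 84s - 144) + (381s² - 3600s + 7884)
  s³ - 16s² + 84s - 144 = ((1/381)s - 832/48387)(381s² - 3600s + 7884) + ((22680/16129)s - 136080/16129)
  381s² - 3600s + 7884 = ((2048383/7560)s - 1177417/1260)((22680/16129)s - 136080/16129) + (0)
Last nonzero remainder: (22680/16129)s - 136080/16129. Dividing through by 22680/16129 gives the monic gcd s - 6.
Then lcm(f, g) = f·g / gcd(f, g); expanding and making the result monic gives the answer.

s⁶ - 10s⁵ - 21s⁴ + 450s³ - 756s² - 3240s + 7776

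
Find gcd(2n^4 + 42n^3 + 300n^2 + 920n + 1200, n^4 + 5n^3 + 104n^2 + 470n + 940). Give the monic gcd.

Apply the Euclidean algorithm:
  2n^4 + 42n^3 + 300n^2 + 920n + 1200 = (2)(n^4 + 5n^3 + 104n^2 + 470n + 940) + (32n^3 + 92n^2 − 20n − 680)
  n^4 + 5n^3 + 104n^2 + 470n + 940 = ((1/32)n + 17/256)(32n^3 + 92n^2 − 20n − 680) + ((6305/64)n^2 + (31525/64)n + 31525/32)
  32n^3 + 92n^2 − 20n − 680 = ((2048/6305)n − 4352/6305)((6305/64)n^2 + (31525/64)n + 31525/32) + (0)
Last nonzero remainder: (6305/64)n^2 + (31525/64)n + 31525/32. Dividing through by 6305/64 gives the monic gcd n^2 + 5n + 10.

n^2 + 5n + 10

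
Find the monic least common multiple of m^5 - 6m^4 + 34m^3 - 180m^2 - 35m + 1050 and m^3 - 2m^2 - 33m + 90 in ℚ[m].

Euclidean algorithm in ℚ[m]:
  m^5 - 6m^4 + 34m^3 - 180m^2 - 35m + 1050 = (m^2 - 4m + 59)(m^3 - 2m^2 - 33m + 90) + (-284m^2 + 2272m - 4260)
  m^3 - 2m^2 - 33m + 90 = (-(1/284)m - 3/142)(-284m^2 + 2272m - 4260) + (0)
Last nonzero remainder: -284m^2 + 2272m - 4260. Dividing through by -284 gives the monic gcd m^2 - 8m + 15.
Then lcm(f, g) = f·g / gcd(f, g); expanding and making the result monic gives the answer.

m^6 - 2m^4 + 24m^3 - 1115m^2 + 840m + 6300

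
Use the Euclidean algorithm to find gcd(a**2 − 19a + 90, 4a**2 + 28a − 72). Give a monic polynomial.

Apply the Euclidean algorithm:
  a**2 − 19a + 90 = (1/4)(4a**2 + 28a − 72) + (−26a + 108)
  4a**2 + 28a − 72 = (−(2/13)a − 290/169)(−26a + 108) + (19152/169)
  −26a + 108 = (−(2197/9576)a + 507/532)(19152/169) + (0)
The last nonzero remainder is the constant 19152/169, so the polynomials are coprime and gcd = 1.

1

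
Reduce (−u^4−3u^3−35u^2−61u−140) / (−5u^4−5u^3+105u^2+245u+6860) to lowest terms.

(u^2+2u+5)/(5u^2−245)

Euclidean algorithm in ℚ[u]:
  −u^4−3u^3−35u^2−61u−140 = (1/5)(−5u^4−5u^3+105u^2+245u+6860) + (−2u^3−56u^2−110u−1512)
  −5u^4−5u^3+105u^2+245u+6860 = ((5/2)u−135/2)(−2u^3−56u^2−110u−1512) + (−3400u^2−3400u−95200)
  −2u^3−56u^2−110u−1512 = ((1/1700)u+27/1700)(−3400u^2−3400u−95200) + (0)
Last nonzero remainder: −3400u^2−3400u−95200. Dividing through by −3400 gives the monic gcd u^2+u+28.
Cancel u^2+u+28 from numerator and denominator to get the reduced form.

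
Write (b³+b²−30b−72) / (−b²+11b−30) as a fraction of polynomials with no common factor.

(−b²−7b−12)/(b−5)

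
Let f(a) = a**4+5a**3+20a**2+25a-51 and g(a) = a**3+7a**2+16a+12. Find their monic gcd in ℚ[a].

Repeated division with remainder:
  a**4+5a**3+20a**2+25a-51 = (a-2)(a**3+7a**2+16a+12) + (18a**2+45a-27)
  a**3+7a**2+16a+12 = ((1/18)a+1/4)(18a**2+45a-27) + ((25/4)a+75/4)
  18a**2+45a-27 = ((72/25)a-36/25)((25/4)a+75/4) + (0)
Last nonzero remainder: (25/4)a+75/4. Dividing through by 25/4 gives the monic gcd a+3.

a+3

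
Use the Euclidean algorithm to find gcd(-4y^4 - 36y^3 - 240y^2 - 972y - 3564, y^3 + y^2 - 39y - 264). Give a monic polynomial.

y^2 + 9y + 33

Euclidean algorithm in ℚ[y]:
  -4y^4 - 36y^3 - 240y^2 - 972y - 3564 = (-4y - 32)(y^3 + y^2 - 39y - 264) + (-364y^2 - 3276y - 12012)
  y^3 + y^2 - 39y - 264 = (-(1/364)y + 2/91)(-364y^2 - 3276y - 12012) + (0)
Last nonzero remainder: -364y^2 - 3276y - 12012. Dividing through by -364 gives the monic gcd y^2 + 9y + 33.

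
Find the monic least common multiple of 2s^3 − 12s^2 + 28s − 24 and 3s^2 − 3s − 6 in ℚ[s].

Repeated division with remainder:
  2s^3 − 12s^2 + 28s − 24 = ((2/3)s − 10/3)(3s^2 − 3s − 6) + (22s − 44)
  3s^2 − 3s − 6 = ((3/22)s + 3/22)(22s − 44) + (0)
Last nonzero remainder: 22s − 44. Dividing through by 22 gives the monic gcd s − 2.
Then lcm(f, g) = f·g / gcd(f, g); expanding and making the result monic gives the answer.

s^4 − 5s^3 + 8s^2 + 2s − 12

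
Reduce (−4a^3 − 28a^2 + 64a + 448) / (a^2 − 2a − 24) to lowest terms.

(−4a^2 − 12a + 112)/(a − 6)

Euclidean algorithm in ℚ[a]:
  −4a^3 − 28a^2 + 64a + 448 = (−4a − 36)(a^2 − 2a − 24) + (−104a − 416)
  a^2 − 2a − 24 = (−(1/104)a + 3/52)(−104a − 416) + (0)
Last nonzero remainder: −104a − 416. Dividing through by −104 gives the monic gcd a + 4.
Cancel a + 4 from numerator and denominator to get the reduced form.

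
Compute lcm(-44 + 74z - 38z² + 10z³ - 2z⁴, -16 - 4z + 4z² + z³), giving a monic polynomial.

176 - 164z - 48z² + 37z³ - 3z⁴ + z⁵ + z⁶

By polynomial division,
  -2z⁴ + 10z³ - 38z² + 74z - 44 = (-2z + 18)(z³ + 4z² - 4z - 16) + (-118z² + 114z + 244)
  z³ + 4z² - 4z - 16 = (-(1/118)z - 293/6962)(-118z² + 114z + 244) + ((9975/3481)z - 19950/3481)
  -118z² + 114z + 244 = (-(410758/9975)z - 424682/9975)((9975/3481)z - 19950/3481) + (0)
Last nonzero remainder: (9975/3481)z - 19950/3481. Dividing through by 9975/3481 gives the monic gcd z - 2.
Then lcm(f, g) = f·g / gcd(f, g); expanding and making the result monic gives the answer.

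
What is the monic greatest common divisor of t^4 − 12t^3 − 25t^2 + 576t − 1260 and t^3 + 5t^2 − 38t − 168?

Repeated division with remainder:
  t^4 − 12t^3 − 25t^2 + 576t − 1260 = (t − 17)(t^3 + 5t^2 − 38t − 168) + (98t^2 + 98t − 4116)
  t^3 + 5t^2 − 38t − 168 = ((1/98)t + 2/49)(98t^2 + 98t − 4116) + (0)
Last nonzero remainder: 98t^2 + 98t − 4116. Dividing through by 98 gives the monic gcd t^2 + t − 42.

t^2 + t − 42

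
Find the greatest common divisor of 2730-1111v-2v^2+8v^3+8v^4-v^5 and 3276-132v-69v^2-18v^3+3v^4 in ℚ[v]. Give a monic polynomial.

-182-23v+v^3

By polynomial division,
  -v^5+8v^4+8v^3-2v^2-1111v+2730 = (-(1/3)v+2/3)(3v^4-18v^3-69v^2-132v+3276) + (-3v^3+69v+546)
  3v^4-18v^3-69v^2-132v+3276 = (-v+6)(-3v^3+69v+546) + (0)
Last nonzero remainder: -3v^3+69v+546. Dividing through by -3 gives the monic gcd v^3-23v-182.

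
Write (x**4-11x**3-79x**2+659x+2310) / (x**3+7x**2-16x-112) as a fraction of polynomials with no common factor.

Repeated division with remainder:
  x**4-11x**3-79x**2+659x+2310 = (x-18)(x**3+7x**2-16x-112) + (63x**2+483x+294)
  x**3+7x**2-16x-112 = ((1/63)x-2/189)(63x**2+483x+294) + (-(140/9)x-980/9)
  63x**2+483x+294 = (-(81/20)x-27/10)(-(140/9)x-980/9) + (0)
Last nonzero remainder: -(140/9)x-980/9. Dividing through by -140/9 gives the monic gcd x+7.
Cancel x+7 from numerator and denominator to get the reduced form.

(x**3-18x**2+47x+330)/(x**2-16)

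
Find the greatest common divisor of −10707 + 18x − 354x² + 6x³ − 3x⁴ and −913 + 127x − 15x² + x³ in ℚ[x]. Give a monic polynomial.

Euclidean algorithm in ℚ[x]:
  −3x⁴ + 6x³ − 354x² + 18x − 10707 = (−3x − 39)(x³ − 15x² + 127x − 913) + (−558x² + 2232x − 46314)
  x³ − 15x² + 127x − 913 = (−(1/558)x + 11/558)(−558x² + 2232x − 46314) + (0)
Last nonzero remainder: −558x² + 2232x − 46314. Dividing through by −558 gives the monic gcd x² − 4x + 83.

83 − 4x + x²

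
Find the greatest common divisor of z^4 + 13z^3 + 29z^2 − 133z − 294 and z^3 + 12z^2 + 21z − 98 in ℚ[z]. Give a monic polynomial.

z^2 + 14z + 49

Repeated division with remainder:
  z^4 + 13z^3 + 29z^2 − 133z − 294 = (z + 1)(z^3 + 12z^2 + 21z − 98) + (−4z^2 − 56z − 196)
  z^3 + 12z^2 + 21z − 98 = (−(1/4)z + 1/2)(−4z^2 − 56z − 196) + (0)
Last nonzero remainder: −4z^2 − 56z − 196. Dividing through by −4 gives the monic gcd z^2 + 14z + 49.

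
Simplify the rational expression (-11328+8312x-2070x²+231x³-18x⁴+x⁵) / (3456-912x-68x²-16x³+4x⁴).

Apply the Euclidean algorithm:
  x⁵-18x⁴+231x³-2070x²+8312x-11328 = ((1/4)x-7/2)(4x⁴-16x³-68x²-912x+3456) + (192x³-2080x²+4256x+768)
  4x⁴-16x³-68x²-912x+3456 = ((1/48)x+41/288)(192x³-2080x²+4256x+768) + ((1255/9)x²-(13805/9)x+10040/3)
  192x³-2080x²+4256x+768 = ((1728/1255)x+288/1255)((1255/9)x²-(13805/9)x+10040/3) + (0)
Last nonzero remainder: (1255/9)x²-(13805/9)x+10040/3. Dividing through by 1255/9 gives the monic gcd x²-11x+24.
Cancel x²-11x+24 from numerator and denominator to get the reduced form.

(-472+130x-7x²+x³)/(144+28x+4x²)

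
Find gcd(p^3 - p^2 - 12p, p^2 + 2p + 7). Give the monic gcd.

1

Apply the Euclidean algorithm:
  p^3 - p^2 - 12p = (p - 3)(p^2 + 2p + 7) + (-13p + 21)
  p^2 + 2p + 7 = (-(1/13)p - 47/169)(-13p + 21) + (2170/169)
  -13p + 21 = (-(2197/2170)p + 507/310)(2170/169) + (0)
The last nonzero remainder is the constant 2170/169, so the polynomials are coprime and gcd = 1.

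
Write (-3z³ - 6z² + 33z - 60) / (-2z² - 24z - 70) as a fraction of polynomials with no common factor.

(3z² - 9z + 12)/(2z + 14)

Repeated division with remainder:
  -3z³ - 6z² + 33z - 60 = ((3/2)z - 15)(-2z² - 24z - 70) + (-222z - 1110)
  -2z² - 24z - 70 = ((1/111)z + 7/111)(-222z - 1110) + (0)
Last nonzero remainder: -222z - 1110. Dividing through by -222 gives the monic gcd z + 5.
Cancel z + 5 from numerator and denominator to get the reduced form.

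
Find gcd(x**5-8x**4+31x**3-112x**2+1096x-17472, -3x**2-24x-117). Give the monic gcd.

Euclidean algorithm in ℚ[x]:
  x**5-8x**4+31x**3-112x**2+1096x-17472 = (-(1/3)x**3+(16/3)x**2-40x+448/3)(-3x**2-24x-117) + (0)
Last nonzero remainder: -3x**2-24x-117. Dividing through by -3 gives the monic gcd x**2+8x+39.

x**2+8x+39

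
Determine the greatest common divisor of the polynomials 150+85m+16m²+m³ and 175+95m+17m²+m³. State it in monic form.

Apply the Euclidean algorithm:
  m³+16m²+85m+150 = (m³+17m²+95m+175) + (-m²-10m-25)
  m³+17m²+95m+175 = (-m-7)(-m²-10m-25) + (0)
Last nonzero remainder: -m²-10m-25. Dividing through by -1 gives the monic gcd m²+10m+25.

25+10m+m²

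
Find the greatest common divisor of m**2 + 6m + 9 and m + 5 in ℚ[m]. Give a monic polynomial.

1

Repeated division with remainder:
  m**2 + 6m + 9 = (m + 1)(m + 5) + (4)
  m + 5 = ((1/4)m + 5/4)(4) + (0)
The last nonzero remainder is the constant 4, so the polynomials are coprime and gcd = 1.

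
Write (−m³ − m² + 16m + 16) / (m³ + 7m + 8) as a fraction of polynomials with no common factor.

Repeated division with remainder:
  −m³ − m² + 16m + 16 = (−1)(m³ + 7m + 8) + (−m² + 23m + 24)
  m³ + 7m + 8 = (−m − 23)(−m² + 23m + 24) + (560m + 560)
  −m² + 23m + 24 = (−(1/560)m + 3/70)(560m + 560) + (0)
Last nonzero remainder: 560m + 560. Dividing through by 560 gives the monic gcd m + 1.
Cancel m + 1 from numerator and denominator to get the reduced form.

(−m² + 16)/(m² − m + 8)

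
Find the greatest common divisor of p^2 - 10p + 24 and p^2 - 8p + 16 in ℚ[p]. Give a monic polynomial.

p - 4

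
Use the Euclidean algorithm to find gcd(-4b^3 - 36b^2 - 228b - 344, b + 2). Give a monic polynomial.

Apply the Euclidean algorithm:
  -4b^3 - 36b^2 - 228b - 344 = (-4b^2 - 28b - 172)(b + 2) + (0)
The last nonzero remainder b + 2 is already monic.

b + 2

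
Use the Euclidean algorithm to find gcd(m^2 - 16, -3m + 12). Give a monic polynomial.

By polynomial division,
  m^2 - 16 = (-(1/3)m - 4/3)(-3m + 12) + (0)
Last nonzero remainder: -3m + 12. Dividing through by -3 gives the monic gcd m - 4.

m - 4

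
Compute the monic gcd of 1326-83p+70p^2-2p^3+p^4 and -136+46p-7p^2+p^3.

34-3p+p^2

Apply the Euclidean algorithm:
  p^4-2p^3+70p^2-83p+1326 = (p+5)(p^3-7p^2+46p-136) + (59p^2-177p+2006)
  p^3-7p^2+46p-136 = ((1/59)p-4/59)(59p^2-177p+2006) + (0)
Last nonzero remainder: 59p^2-177p+2006. Dividing through by 59 gives the monic gcd p^2-3p+34.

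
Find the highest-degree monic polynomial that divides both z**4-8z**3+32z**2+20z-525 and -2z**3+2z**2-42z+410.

Apply the Euclidean algorithm:
  z**4-8z**3+32z**2+20z-525 = (-(1/2)z+7/2)(-2z**3+2z**2-42z+410) + (4z**2+372z-1960)
  -2z**3+2z**2-42z+410 = (-(1/2)z+47)(4z**2+372z-1960) + (-18506z+92530)
  4z**2+372z-1960 = (-(2/9253)z-196/9253)(-18506z+92530) + (0)
Last nonzero remainder: -18506z+92530. Dividing through by -18506 gives the monic gcd z-5.

z-5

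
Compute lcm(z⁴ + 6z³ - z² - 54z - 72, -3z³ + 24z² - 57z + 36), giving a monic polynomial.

Euclidean algorithm in ℚ[z]:
  z⁴ + 6z³ - z² - 54z - 72 = (-(1/3)z - 14/3)(-3z³ + 24z² - 57z + 36) + (92z² - 308z + 96)
  -3z³ + 24z² - 57z + 36 = (-(3/92)z + 321/2116)(92z² - 308z + 96) + (-(3780/529)z + 11340/529)
  92z² - 308z + 96 = (-(12167/945)z + 4232/945)(-(3780/529)z + 11340/529) + (0)
Last nonzero remainder: -(3780/529)z + 11340/529. Dividing through by -3780/529 gives the monic gcd z - 3.
Then lcm(f, g) = f·g / gcd(f, g); expanding and making the result monic gives the answer.

z⁶ + z⁵ - 27z⁴ - 25z³ + 194z² + 144z - 288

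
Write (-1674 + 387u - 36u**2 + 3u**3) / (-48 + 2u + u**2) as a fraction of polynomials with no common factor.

(279 - 18u + 3u**2)/(8 + u)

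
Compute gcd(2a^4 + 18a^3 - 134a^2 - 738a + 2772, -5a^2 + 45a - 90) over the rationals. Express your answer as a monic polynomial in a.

By polynomial division,
  2a^4 + 18a^3 - 134a^2 - 738a + 2772 = (-(2/5)a^2 - (36/5)a - 154/5)(-5a^2 + 45a - 90) + (0)
Last nonzero remainder: -5a^2 + 45a - 90. Dividing through by -5 gives the monic gcd a^2 - 9a + 18.

a^2 - 9a + 18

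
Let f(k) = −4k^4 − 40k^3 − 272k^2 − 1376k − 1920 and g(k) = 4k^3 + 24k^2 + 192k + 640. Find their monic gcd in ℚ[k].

Euclidean algorithm in ℚ[k]:
  −4k^4 − 40k^3 − 272k^2 − 1376k − 1920 = (−k − 4)(4k^3 + 24k^2 + 192k + 640) + (16k^2 + 32k + 640)
  4k^3 + 24k^2 + 192k + 640 = ((1/4)k + 1)(16k^2 + 32k + 640) + (0)
Last nonzero remainder: 16k^2 + 32k + 640. Dividing through by 16 gives the monic gcd k^2 + 2k + 40.

k^2 + 2k + 40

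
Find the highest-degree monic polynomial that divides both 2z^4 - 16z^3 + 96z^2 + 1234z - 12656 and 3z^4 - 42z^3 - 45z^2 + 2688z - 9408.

By polynomial division,
  2z^4 - 16z^3 + 96z^2 + 1234z - 12656 = (2/3)(3z^4 - 42z^3 - 45z^2 + 2688z - 9408) + (12z^3 + 126z^2 - 558z - 6384)
  3z^4 - 42z^3 - 45z^2 + 2688z - 9408 = ((1/4)z - 49/8)(12z^3 + 126z^2 - 558z - 6384) + ((3465/4)z^2 + (3465/4)z - 48510)
  12z^3 + 126z^2 - 558z - 6384 = ((16/1155)z + 152/1155)((3465/4)z^2 + (3465/4)z - 48510) + (0)
Last nonzero remainder: (3465/4)z^2 + (3465/4)z - 48510. Dividing through by 3465/4 gives the monic gcd z^2 + z - 56.

z^2 + z - 56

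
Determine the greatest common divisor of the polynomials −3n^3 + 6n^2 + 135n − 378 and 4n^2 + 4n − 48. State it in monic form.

Apply the Euclidean algorithm:
  −3n^3 + 6n^2 + 135n − 378 = (−(3/4)n + 9/4)(4n^2 + 4n − 48) + (90n − 270)
  4n^2 + 4n − 48 = ((2/45)n + 8/45)(90n − 270) + (0)
Last nonzero remainder: 90n − 270. Dividing through by 90 gives the monic gcd n − 3.

n − 3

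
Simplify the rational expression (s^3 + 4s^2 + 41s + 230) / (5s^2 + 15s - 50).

(s^2 - s + 46)/(5s - 10)

Euclidean algorithm in ℚ[s]:
  s^3 + 4s^2 + 41s + 230 = ((1/5)s + 1/5)(5s^2 + 15s - 50) + (48s + 240)
  5s^2 + 15s - 50 = ((5/48)s - 5/24)(48s + 240) + (0)
Last nonzero remainder: 48s + 240. Dividing through by 48 gives the monic gcd s + 5.
Cancel s + 5 from numerator and denominator to get the reduced form.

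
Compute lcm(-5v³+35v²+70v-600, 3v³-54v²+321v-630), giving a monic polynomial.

Repeated division with remainder:
  -5v³+35v²+70v-600 = (-5/3)(3v³-54v²+321v-630) + (-55v²+605v-1650)
  3v³-54v²+321v-630 = (-(3/55)v+21/55)(-55v²+605v-1650) + (0)
Last nonzero remainder: -55v²+605v-1650. Dividing through by -55 gives the monic gcd v²-11v+30.
Then lcm(f, g) = f·g / gcd(f, g); expanding and making the result monic gives the answer.

v⁴-14v³+35v²+218v-840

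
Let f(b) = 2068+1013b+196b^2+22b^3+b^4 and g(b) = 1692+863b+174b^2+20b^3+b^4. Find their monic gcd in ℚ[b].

188+75b+11b^2+b^3

Apply the Euclidean algorithm:
  b^4+22b^3+196b^2+1013b+2068 = (b^4+20b^3+174b^2+863b+1692) + (2b^3+22b^2+150b+376)
  b^4+20b^3+174b^2+863b+1692 = ((1/2)b+9/2)(2b^3+22b^2+150b+376) + (0)
Last nonzero remainder: 2b^3+22b^2+150b+376. Dividing through by 2 gives the monic gcd b^3+11b^2+75b+188.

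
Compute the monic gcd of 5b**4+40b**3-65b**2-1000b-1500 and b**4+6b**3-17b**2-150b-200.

b**3+2b**2-25b-50

Euclidean algorithm in ℚ[b]:
  5b**4+40b**3-65b**2-1000b-1500 = (5)(b**4+6b**3-17b**2-150b-200) + (10b**3+20b**2-250b-500)
  b**4+6b**3-17b**2-150b-200 = ((1/10)b+2/5)(10b**3+20b**2-250b-500) + (0)
Last nonzero remainder: 10b**3+20b**2-250b-500. Dividing through by 10 gives the monic gcd b**3+2b**2-25b-50.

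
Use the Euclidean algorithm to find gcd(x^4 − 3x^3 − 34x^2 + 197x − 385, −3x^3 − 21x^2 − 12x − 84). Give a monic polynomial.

Repeated division with remainder:
  x^4 − 3x^3 − 34x^2 + 197x − 385 = (−(1/3)x + 10/3)(−3x^3 − 21x^2 − 12x − 84) + (32x^2 + 209x − 105)
  −3x^3 − 21x^2 − 12x − 84 = (−(3/32)x − 45/1024)(32x^2 + 209x − 105) + (−(12963/1024)x − 90741/1024)
  32x^2 + 209x − 105 = (−(32768/12963)x + 5120/4321)(−(12963/1024)x − 90741/1024) + (0)
Last nonzero remainder: −(12963/1024)x − 90741/1024. Dividing through by −12963/1024 gives the monic gcd x + 7.

x + 7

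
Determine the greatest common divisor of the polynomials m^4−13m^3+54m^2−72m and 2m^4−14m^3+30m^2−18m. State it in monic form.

m^2−3m

Apply the Euclidean algorithm:
  m^4−13m^3+54m^2−72m = (1/2)(2m^4−14m^3+30m^2−18m) + (−6m^3+39m^2−63m)
  2m^4−14m^3+30m^2−18m = (−(1/3)m+1/6)(−6m^3+39m^2−63m) + ((5/2)m^2−(15/2)m)
  −6m^3+39m^2−63m = (−(12/5)m+42/5)((5/2)m^2−(15/2)m) + (0)
Last nonzero remainder: (5/2)m^2−(15/2)m. Dividing through by 5/2 gives the monic gcd m^2−3m.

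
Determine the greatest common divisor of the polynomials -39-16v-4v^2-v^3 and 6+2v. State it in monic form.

Apply the Euclidean algorithm:
  -v^3-4v^2-16v-39 = (-(1/2)v^2-(1/2)v-13/2)(2v+6) + (0)
Last nonzero remainder: 2v+6. Dividing through by 2 gives the monic gcd v+3.

3+v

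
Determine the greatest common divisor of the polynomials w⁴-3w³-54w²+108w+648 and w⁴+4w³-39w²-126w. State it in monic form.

By polynomial division,
  w⁴-3w³-54w²+108w+648 = (w⁴+4w³-39w²-126w) + (-7w³-15w²+234w+648)
  w⁴+4w³-39w²-126w = (-(1/7)w-13/49)(-7w³-15w²+234w+648) + (-(468/49)w²+(1404/49)w+8424/49)
  -7w³-15w²+234w+648 = ((343/468)w+49/13)(-(468/49)w²+(1404/49)w+8424/49) + (0)
Last nonzero remainder: -(468/49)w²+(1404/49)w+8424/49. Dividing through by -468/49 gives the monic gcd w²-3w-18.

w²-3w-18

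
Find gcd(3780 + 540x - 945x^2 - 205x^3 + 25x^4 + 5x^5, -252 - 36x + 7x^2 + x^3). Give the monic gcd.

-42 + x + x^2

Repeated division with remainder:
  5x^5 + 25x^4 - 205x^3 - 945x^2 + 540x + 3780 = (5x^2 - 10x + 45)(x^3 + 7x^2 - 36x - 252) + (-360x^2 - 360x + 15120)
  x^3 + 7x^2 - 36x - 252 = (-(1/360)x - 1/60)(-360x^2 - 360x + 15120) + (0)
Last nonzero remainder: -360x^2 - 360x + 15120. Dividing through by -360 gives the monic gcd x^2 + x - 42.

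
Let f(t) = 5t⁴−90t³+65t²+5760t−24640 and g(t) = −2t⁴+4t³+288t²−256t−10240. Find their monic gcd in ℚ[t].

By polynomial division,
  5t⁴−90t³+65t²+5760t−24640 = (−5/2)(−2t⁴+4t³+288t²−256t−10240) + (−80t³+785t²+5120t−50240)
  −2t⁴+4t³+288t²−256t−10240 = ((1/40)t+25/128)(−80t³+785t²+5120t−50240) + ((855/128)t²−855/2)
  −80t³+785t²+5120t−50240 = (−(2048/171)t+20096/171)((855/128)t²−855/2) + (0)
Last nonzero remainder: (855/128)t²−855/2. Dividing through by 855/128 gives the monic gcd t²−64.

t²−64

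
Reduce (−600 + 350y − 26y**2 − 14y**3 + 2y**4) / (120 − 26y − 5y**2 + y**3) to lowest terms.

(30 − 16y + 2y**2)/(−6 + y)

By polynomial division,
  2y**4 − 14y**3 − 26y**2 + 350y − 600 = (2y − 4)(y**3 − 5y**2 − 26y + 120) + (6y**2 + 6y − 120)
  y**3 − 5y**2 − 26y + 120 = ((1/6)y − 1)(6y**2 + 6y − 120) + (0)
Last nonzero remainder: 6y**2 + 6y − 120. Dividing through by 6 gives the monic gcd y**2 + y − 20.
Cancel y**2 + y − 20 from numerator and denominator to get the reduced form.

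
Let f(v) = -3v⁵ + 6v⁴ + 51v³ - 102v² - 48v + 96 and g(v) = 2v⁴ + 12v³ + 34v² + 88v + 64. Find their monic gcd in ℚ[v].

v² + 5v + 4

Repeated division with remainder:
  -3v⁵ + 6v⁴ + 51v³ - 102v² - 48v + 96 = (-(3/2)v + 12)(2v⁴ + 12v³ + 34v² + 88v + 64) + (-42v³ - 378v² - 1008v - 672)
  2v⁴ + 12v³ + 34v² + 88v + 64 = (-(1/21)v + 1/7)(-42v³ - 378v² - 1008v - 672) + (40v² + 200v + 160)
  -42v³ - 378v² - 1008v - 672 = (-(21/20)v - 21/5)(40v² + 200v + 160) + (0)
Last nonzero remainder: 40v² + 200v + 160. Dividing through by 40 gives the monic gcd v² + 5v + 4.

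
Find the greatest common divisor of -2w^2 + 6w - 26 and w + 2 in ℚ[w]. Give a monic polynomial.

1

By polynomial division,
  -2w^2 + 6w - 26 = (-2w + 10)(w + 2) + (-46)
  w + 2 = (-(1/46)w - 1/23)(-46) + (0)
The last nonzero remainder is the constant -46, so the polynomials are coprime and gcd = 1.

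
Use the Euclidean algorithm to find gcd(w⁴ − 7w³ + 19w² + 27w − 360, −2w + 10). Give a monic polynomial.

By polynomial division,
  w⁴ − 7w³ + 19w² + 27w − 360 = (−(1/2)w³ + w² − (9/2)w − 36)(−2w + 10) + (0)
Last nonzero remainder: −2w + 10. Dividing through by −2 gives the monic gcd w − 5.

w − 5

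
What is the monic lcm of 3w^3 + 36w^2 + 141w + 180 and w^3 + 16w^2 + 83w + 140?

Repeated division with remainder:
  3w^3 + 36w^2 + 141w + 180 = (3)(w^3 + 16w^2 + 83w + 140) + (-12w^2 - 108w - 240)
  w^3 + 16w^2 + 83w + 140 = (-(1/12)w - 7/12)(-12w^2 - 108w - 240) + (0)
Last nonzero remainder: -12w^2 - 108w - 240. Dividing through by -12 gives the monic gcd w^2 + 9w + 20.
Then lcm(f, g) = f·g / gcd(f, g); expanding and making the result monic gives the answer.

w^4 + 19w^3 + 131w^2 + 389w + 420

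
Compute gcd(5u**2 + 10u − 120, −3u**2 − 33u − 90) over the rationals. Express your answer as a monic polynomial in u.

u + 6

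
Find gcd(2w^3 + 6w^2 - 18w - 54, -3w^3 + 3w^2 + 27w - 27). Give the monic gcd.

w^2 - 9

Euclidean algorithm in ℚ[w]:
  2w^3 + 6w^2 - 18w - 54 = (-2/3)(-3w^3 + 3w^2 + 27w - 27) + (8w^2 - 72)
  -3w^3 + 3w^2 + 27w - 27 = (-(3/8)w + 3/8)(8w^2 - 72) + (0)
Last nonzero remainder: 8w^2 - 72. Dividing through by 8 gives the monic gcd w^2 - 9.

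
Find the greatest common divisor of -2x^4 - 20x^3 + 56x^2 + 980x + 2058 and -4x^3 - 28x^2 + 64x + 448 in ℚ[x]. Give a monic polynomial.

x + 7

Euclidean algorithm in ℚ[x]:
  -2x^4 - 20x^3 + 56x^2 + 980x + 2058 = ((1/2)x + 3/2)(-4x^3 - 28x^2 + 64x + 448) + (66x^2 + 660x + 1386)
  -4x^3 - 28x^2 + 64x + 448 = (-(2/33)x + 2/11)(66x^2 + 660x + 1386) + (28x + 196)
  66x^2 + 660x + 1386 = ((33/14)x + 99/14)(28x + 196) + (0)
Last nonzero remainder: 28x + 196. Dividing through by 28 gives the monic gcd x + 7.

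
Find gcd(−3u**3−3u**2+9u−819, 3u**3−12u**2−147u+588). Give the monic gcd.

By polynomial division,
  −3u**3−3u**2+9u−819 = (−1)(3u**3−12u**2−147u+588) + (−15u**2−138u−231)
  3u**3−12u**2−147u+588 = (−(1/5)u+66/25)(−15u**2−138u−231) + ((4278/25)u+29946/25)
  −15u**2−138u−231 = (−(125/1426)u−275/1426)((4278/25)u+29946/25) + (0)
Last nonzero remainder: (4278/25)u+29946/25. Dividing through by 4278/25 gives the monic gcd u+7.

u+7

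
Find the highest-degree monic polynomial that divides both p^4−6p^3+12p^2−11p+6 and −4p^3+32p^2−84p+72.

Euclidean algorithm in ℚ[p]:
  p^4−6p^3+12p^2−11p+6 = (−(1/4)p−1/2)(−4p^3+32p^2−84p+72) + (7p^2−35p+42)
  −4p^3+32p^2−84p+72 = (−(4/7)p+12/7)(7p^2−35p+42) + (0)
Last nonzero remainder: 7p^2−35p+42. Dividing through by 7 gives the monic gcd p^2−5p+6.

p^2−5p+6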